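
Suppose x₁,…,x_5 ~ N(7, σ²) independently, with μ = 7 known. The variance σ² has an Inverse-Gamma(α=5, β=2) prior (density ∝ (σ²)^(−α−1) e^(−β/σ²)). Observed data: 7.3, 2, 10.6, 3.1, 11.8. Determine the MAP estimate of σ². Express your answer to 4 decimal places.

σ̂²_MAP = 4.7235

Sum of squared deviations about the known mean: SS = (7.3−7)² + (2−7)² + (10.6−7)² + (3.1−7)² + (11.8−7)² = 76.3.
The Normal likelihood contributes (σ²)^(−n/2) exp(−SS/(2σ²)), so the posterior is Inverse-Gamma(α + n/2, β + SS/2) = Inverse-Gamma(7.5, 40.15).
The mode of Inverse-Gamma(a, b) is b/(a+1) = 40.15/8.5 ≈ 4.7235.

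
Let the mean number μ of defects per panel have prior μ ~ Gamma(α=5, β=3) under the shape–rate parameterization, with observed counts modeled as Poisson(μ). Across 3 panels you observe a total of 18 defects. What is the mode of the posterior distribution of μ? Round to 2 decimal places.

μ̂_MAP = 3.67

Σxᵢ = 18, n = 3.
Posterior ∝ μ^4e^(−3μ) · μ^18e^(−3μ) = μ^22e^(−6μ), i.e. Gamma(shape=23, rate=6).
The mode of a Gamma(a, b) with a ≥ 1 (shape–rate) is (a−1)/b = 22/6 ≈ 3.67.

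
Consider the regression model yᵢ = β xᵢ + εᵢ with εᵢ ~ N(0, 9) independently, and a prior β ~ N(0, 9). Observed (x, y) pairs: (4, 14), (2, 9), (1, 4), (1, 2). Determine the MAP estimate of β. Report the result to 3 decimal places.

log p(β | y) = −Σ(yᵢ − βxᵢ)²/(2·9) − β²/(2·9) + const.
Setting the derivative to zero: Σxᵢ(yᵢ − βxᵢ)/9 − β/9 = 0, so β = Σxᵢyᵢ / (Σxᵢ² + σ²/τ²).
Σxᵢyᵢ = 4·14 + 2·9 + 1·4 + 1·2 = 80; Σxᵢ² = 22; σ²/τ² = 1.
β̂_MAP = 80 / (22 + 1) = 80/23 ≈ 3.478.

β̂_MAP = 3.478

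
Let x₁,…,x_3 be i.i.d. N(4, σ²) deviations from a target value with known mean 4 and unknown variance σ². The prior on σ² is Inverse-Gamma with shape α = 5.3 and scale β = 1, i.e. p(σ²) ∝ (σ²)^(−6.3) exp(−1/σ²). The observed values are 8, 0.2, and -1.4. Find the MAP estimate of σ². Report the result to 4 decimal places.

Sum of squared deviations about the known mean: SS = (8−4)² + (0.2−4)² + (-1.4−4)² = 59.6.
The Normal likelihood contributes (σ²)^(−n/2) exp(−SS/(2σ²)), so the posterior is Inverse-Gamma(α + n/2, β + SS/2) = Inverse-Gamma(6.8, 30.8).
The mode of Inverse-Gamma(a, b) is b/(a+1) = 30.8/7.8 ≈ 3.9487.

σ̂²_MAP = 3.9487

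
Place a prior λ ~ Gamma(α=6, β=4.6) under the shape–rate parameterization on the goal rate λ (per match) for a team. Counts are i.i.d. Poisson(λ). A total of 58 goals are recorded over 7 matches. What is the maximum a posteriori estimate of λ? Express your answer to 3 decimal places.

Σxᵢ = 58, n = 7.
Posterior ∝ λ^5e^(−4.6λ) · λ^58e^(−7λ) = λ^63e^(−11.6λ), i.e. Gamma(shape=64, rate=11.6).
The mode of a Gamma(a, b) with a ≥ 1 (shape–rate) is (a−1)/b = 63/11.6 ≈ 5.431.

λ̂_MAP = 5.431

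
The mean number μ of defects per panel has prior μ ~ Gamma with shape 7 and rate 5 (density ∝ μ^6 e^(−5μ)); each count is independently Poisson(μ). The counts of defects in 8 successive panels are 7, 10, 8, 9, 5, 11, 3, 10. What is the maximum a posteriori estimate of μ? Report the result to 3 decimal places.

Σxᵢ = 7+10+8+9+5+11+3+10 = 63, with n = 8.
Posterior ∝ μ^6e^(−5μ) · μ^63e^(−8μ) = μ^69e^(−13μ), i.e. Gamma(shape=70, rate=13).
The mode of a Gamma(a, b) with a ≥ 1 (shape–rate) is (a−1)/b = 69/13 ≈ 5.308.

μ̂_MAP = 5.308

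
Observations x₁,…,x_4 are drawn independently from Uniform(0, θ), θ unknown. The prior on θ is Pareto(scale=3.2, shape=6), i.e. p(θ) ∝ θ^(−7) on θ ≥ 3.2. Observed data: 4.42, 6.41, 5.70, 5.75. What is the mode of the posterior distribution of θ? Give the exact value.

θ̂_MAP = 6.41

The Uniform(0, θ) likelihood is θ^(−n) for θ ≥ max(xᵢ), zero otherwise. Here max(xᵢ) = 6.41.
Posterior ∝ θ^(−7) · θ^(−4) = θ^(−11) on θ ≥ max(3.2, 6.41) = 6.41.
This density is strictly decreasing in θ, so the posterior mode lies at the lower boundary of the support.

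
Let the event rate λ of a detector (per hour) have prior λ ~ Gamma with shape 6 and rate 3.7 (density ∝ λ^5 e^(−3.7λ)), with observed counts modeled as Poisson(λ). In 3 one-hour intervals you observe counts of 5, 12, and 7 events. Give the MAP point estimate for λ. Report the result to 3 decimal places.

λ̂_MAP = 4.328

Σxᵢ = 5+12+7 = 24, with n = 3.
Posterior ∝ λ^5e^(−3.7λ) · λ^24e^(−3λ) = λ^29e^(−6.7λ), i.e. Gamma(shape=30, rate=6.7).
The mode of a Gamma(a, b) with a ≥ 1 (shape–rate) is (a−1)/b = 29/6.7 ≈ 4.328.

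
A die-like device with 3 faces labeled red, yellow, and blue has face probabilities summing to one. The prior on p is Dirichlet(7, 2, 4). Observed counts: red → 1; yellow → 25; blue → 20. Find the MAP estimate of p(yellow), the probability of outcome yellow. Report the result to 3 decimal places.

MAP estimate of p(yellow) = 0.464

The posterior is Dirichlet(αᵢ + nᵢ) = Dirichlet(8, 27, 24).
For a Dirichlet(a₁,…,a_K) with all aᵢ > 1, the mode has j-th component (aⱼ − 1)/(Σaᵢ − K).
Here Σaᵢ = 59 and K = 3, so p(yellow) = (27 − 1)/(59 − 3) = 26/56 ≈ 0.464.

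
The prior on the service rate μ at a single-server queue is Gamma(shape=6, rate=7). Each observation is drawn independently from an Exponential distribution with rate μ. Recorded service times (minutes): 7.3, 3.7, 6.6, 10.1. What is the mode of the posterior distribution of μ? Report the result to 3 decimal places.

μ̂_MAP = 0.259

The Exponential(rate=μ) likelihood is ∝ μ^n e^(−μΣtᵢ). Here n = 4 and Σtᵢ = 7.3 + 3.7 + 6.6 + 10.1 = 27.7.
Posterior ∝ μ^5e^(−7μ) · μ^4e^(−27.7μ) = μ^9e^(−34.7μ), i.e. Gamma(10, 34.7).
Mode = (a−1)/b = 9/34.7 ≈ 0.259.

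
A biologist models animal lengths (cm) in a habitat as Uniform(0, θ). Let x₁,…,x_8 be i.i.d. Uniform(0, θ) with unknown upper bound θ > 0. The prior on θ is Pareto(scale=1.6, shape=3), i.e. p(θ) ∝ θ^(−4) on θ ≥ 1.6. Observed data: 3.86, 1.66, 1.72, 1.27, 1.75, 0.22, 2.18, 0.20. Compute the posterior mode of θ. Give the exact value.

The Uniform(0, θ) likelihood is θ^(−n) for θ ≥ max(xᵢ), zero otherwise. Here max(xᵢ) = 3.86.
Posterior ∝ θ^(−4) · θ^(−8) = θ^(−12) on θ ≥ max(1.6, 3.86) = 3.86.
This density is strictly decreasing in θ, so the posterior mode lies at the lower boundary of the support.

θ̂_MAP = 3.86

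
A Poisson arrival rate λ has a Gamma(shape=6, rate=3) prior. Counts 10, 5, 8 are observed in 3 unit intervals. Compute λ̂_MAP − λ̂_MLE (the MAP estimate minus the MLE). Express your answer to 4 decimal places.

Σxᵢ = 23. Posterior is Gamma(29, 6); MAP = (29−1)/6 = 28/6 ≈ 4.66667.
MLE = x̄ = 23/3 ≈ 7.66667.
Difference = 28/6 − 23/3 = -3 ≈ -3.0000.

MAP − MLE = -3.0000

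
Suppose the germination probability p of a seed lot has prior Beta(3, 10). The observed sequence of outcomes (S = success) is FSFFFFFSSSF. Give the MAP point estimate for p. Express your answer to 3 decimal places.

p̂_MAP = 0.273

Prior: Beta(3, 10).
Data: 4 successes in 11 trials (from the sequence). The binomial likelihood contributes p^4(1−p)^7, so the posterior is Beta(3+4, 10+7) = Beta(7, 17).
For Beta(a, b) with a, b > 1 the mode is (a−1)/(a+b−2) = 6/22 ≈ 0.273.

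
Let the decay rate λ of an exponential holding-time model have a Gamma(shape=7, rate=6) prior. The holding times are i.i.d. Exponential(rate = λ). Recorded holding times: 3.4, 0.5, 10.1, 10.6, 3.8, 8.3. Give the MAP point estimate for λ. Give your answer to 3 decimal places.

λ̂_MAP = 0.281

The Exponential(rate=λ) likelihood is ∝ λ^n e^(−λΣtᵢ). Here n = 6 and Σtᵢ = 3.4 + 0.5 + 10.1 + 10.6 + 3.8 + 8.3 = 36.7.
Posterior ∝ λ^6e^(−6λ) · λ^6e^(−36.7λ) = λ^12e^(−42.7λ), i.e. Gamma(13, 42.7).
Mode = (a−1)/b = 12/42.7 ≈ 0.281.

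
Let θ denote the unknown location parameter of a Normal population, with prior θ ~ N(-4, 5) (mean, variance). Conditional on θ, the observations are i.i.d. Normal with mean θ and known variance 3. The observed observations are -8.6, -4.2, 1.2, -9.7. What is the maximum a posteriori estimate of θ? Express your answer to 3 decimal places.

n = 4; x̄ = ((-8.6) + (-4.2) + 1.2 + (-9.7))/4 = -21.3/4 = -5.325.
For a Normal prior and Normal likelihood with known variance, the posterior is Normal; its mode equals its mean, the precision-weighted average.
Prior precision 1/σ₀² = 1/5 = 0.2; data precision n/σ² = 4/3.
θ̂ = (0.2·(-4) + (4/3)·(-5.325)) / (0.2 + 4/3) = (-7.9)/(23/15) = -237/46 ≈ -5.152.

θ̂_MAP = -5.152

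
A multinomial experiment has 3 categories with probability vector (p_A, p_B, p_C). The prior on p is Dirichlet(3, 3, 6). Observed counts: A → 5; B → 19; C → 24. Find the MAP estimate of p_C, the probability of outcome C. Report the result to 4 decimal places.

The posterior is Dirichlet(αᵢ + nᵢ) = Dirichlet(8, 22, 30).
For a Dirichlet(a₁,…,a_K) with all aᵢ > 1, the mode has j-th component (aⱼ − 1)/(Σaᵢ − K).
Here Σaᵢ = 60 and K = 3, so p_C = (30 − 1)/(60 − 3) = 29/57 ≈ 0.5088.

MAP estimate of p_C = 0.5088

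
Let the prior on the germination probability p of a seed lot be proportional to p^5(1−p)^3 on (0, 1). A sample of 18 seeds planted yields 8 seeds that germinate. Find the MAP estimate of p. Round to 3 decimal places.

The prior density ∝ p^5(1−p)^3 is the kernel of Beta(6, 4).
Data: 8 successes in 18 trials. The binomial likelihood contributes p^8(1−p)^10, so the posterior is Beta(6+8, 4+10) = Beta(14, 14).
For Beta(a, b) with a, b > 1 the mode is (a−1)/(a+b−2) = 13/26 ≈ 0.500.

p̂_MAP = 0.500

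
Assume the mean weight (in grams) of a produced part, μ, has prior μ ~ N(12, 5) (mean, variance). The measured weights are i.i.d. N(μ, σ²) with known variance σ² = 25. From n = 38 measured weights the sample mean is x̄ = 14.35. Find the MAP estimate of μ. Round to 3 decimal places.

μ̂_MAP = 14.077

n = 38, x̄ = 14.35.
For a Normal prior and Normal likelihood with known variance, the posterior is Normal; its mode equals its mean, the precision-weighted average.
Prior precision 1/σ₀² = 1/5 = 0.2; data precision n/σ² = 38/25 = 1.52.
μ̂ = (0.2·12 + 1.52·14.35) / (0.2 + 1.52) = 24.212/1.72 = 6053/430 ≈ 14.077.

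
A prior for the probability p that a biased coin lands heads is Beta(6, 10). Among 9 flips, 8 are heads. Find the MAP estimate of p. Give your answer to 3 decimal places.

Prior: Beta(6, 10).
Data: 8 successes in 9 trials. The binomial likelihood contributes p^8(1−p)^1, so the posterior is Beta(6+8, 10+1) = Beta(14, 11).
For Beta(a, b) with a, b > 1 the mode is (a−1)/(a+b−2) = 13/23 ≈ 0.565.

p̂_MAP = 0.565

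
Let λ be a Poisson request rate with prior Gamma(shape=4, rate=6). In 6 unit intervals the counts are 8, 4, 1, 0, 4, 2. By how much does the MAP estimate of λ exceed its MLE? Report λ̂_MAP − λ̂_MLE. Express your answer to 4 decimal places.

MAP − MLE = -1.3333

Σxᵢ = 19. Posterior is Gamma(23, 12); MAP = (23−1)/12 = 22/12 ≈ 1.83333.
MLE = x̄ = 19/6 ≈ 3.16667.
Difference = 22/12 − 19/6 = -4/3 ≈ -1.3333.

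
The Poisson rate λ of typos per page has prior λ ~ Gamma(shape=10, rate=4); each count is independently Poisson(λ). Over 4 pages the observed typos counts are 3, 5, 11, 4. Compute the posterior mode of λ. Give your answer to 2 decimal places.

λ̂_MAP = 4.00

Σxᵢ = 3+5+11+4 = 23, with n = 4.
Posterior ∝ λ^9e^(−4λ) · λ^23e^(−4λ) = λ^32e^(−8λ), i.e. Gamma(shape=33, rate=8).
The mode of a Gamma(a, b) with a ≥ 1 (shape–rate) is (a−1)/b = 32/8 ≈ 4.00.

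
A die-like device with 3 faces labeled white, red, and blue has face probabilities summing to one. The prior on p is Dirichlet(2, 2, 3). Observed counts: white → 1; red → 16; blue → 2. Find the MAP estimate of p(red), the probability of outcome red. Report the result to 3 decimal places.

MAP estimate of p(red) = 0.739

The posterior is Dirichlet(αᵢ + nᵢ) = Dirichlet(3, 18, 5).
For a Dirichlet(a₁,…,a_K) with all aᵢ > 1, the mode has j-th component (aⱼ − 1)/(Σaᵢ − K).
Here Σaᵢ = 26 and K = 3, so p(red) = (18 − 1)/(26 − 3) = 17/23 ≈ 0.739.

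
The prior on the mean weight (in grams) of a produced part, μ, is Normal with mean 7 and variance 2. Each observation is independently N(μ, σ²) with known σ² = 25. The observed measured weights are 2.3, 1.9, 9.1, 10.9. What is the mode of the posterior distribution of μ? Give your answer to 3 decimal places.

μ̂_MAP = 6.770

n = 4; x̄ = (2.3 + 1.9 + 9.1 + 10.9)/4 = 24.2/4 = 6.05.
For a Normal prior and Normal likelihood with known variance, the posterior is Normal; its mode equals its mean, the precision-weighted average.
Prior precision 1/σ₀² = 1/2 = 0.5; data precision n/σ² = 4/25 = 0.16.
μ̂ = (0.5·7 + 0.16·6.05) / (0.5 + 0.16) = 4.468/0.66 = 1117/165 ≈ 6.770.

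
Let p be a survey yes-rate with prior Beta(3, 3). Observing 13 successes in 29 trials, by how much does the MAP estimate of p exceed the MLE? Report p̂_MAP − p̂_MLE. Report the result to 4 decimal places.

MAP − MLE = 0.0063

Posterior is Beta(16, 19); MAP = (16−1)/(35−2) = 15/33 ≈ 0.45455.
MLE ignores the prior: p̂_MLE = k/n = 13/29 ≈ 0.44828.
Difference = 15/33 − 13/29 = 2/319 ≈ 0.0063.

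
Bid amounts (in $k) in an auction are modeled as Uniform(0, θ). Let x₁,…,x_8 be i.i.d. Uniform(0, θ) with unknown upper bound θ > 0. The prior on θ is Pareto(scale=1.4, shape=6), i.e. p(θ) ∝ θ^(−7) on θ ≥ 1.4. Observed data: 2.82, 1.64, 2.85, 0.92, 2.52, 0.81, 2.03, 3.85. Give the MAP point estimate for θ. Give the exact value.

θ̂_MAP = 3.85

The Uniform(0, θ) likelihood is θ^(−n) for θ ≥ max(xᵢ), zero otherwise. Here max(xᵢ) = 3.85.
Posterior ∝ θ^(−7) · θ^(−8) = θ^(−15) on θ ≥ max(1.4, 3.85) = 3.85.
This density is strictly decreasing in θ, so the posterior mode lies at the lower boundary of the support.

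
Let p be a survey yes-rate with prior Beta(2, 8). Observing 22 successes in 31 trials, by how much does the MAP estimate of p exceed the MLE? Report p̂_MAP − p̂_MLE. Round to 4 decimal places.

Posterior is Beta(24, 17); MAP = (24−1)/(41−2) = 23/39 ≈ 0.58974.
MLE ignores the prior: p̂_MLE = k/n = 22/31 ≈ 0.70968.
Difference = 23/39 − 22/31 = -145/1209 ≈ -0.1199.

MAP − MLE = -0.1199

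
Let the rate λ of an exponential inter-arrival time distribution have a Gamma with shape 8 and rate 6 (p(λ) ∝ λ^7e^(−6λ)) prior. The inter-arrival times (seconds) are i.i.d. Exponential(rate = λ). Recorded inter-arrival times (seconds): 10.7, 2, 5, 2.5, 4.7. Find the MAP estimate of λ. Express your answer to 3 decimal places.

λ̂_MAP = 0.388

The Exponential(rate=λ) likelihood is ∝ λ^n e^(−λΣtᵢ). Here n = 5 and Σtᵢ = 10.7 + 2 + 5 + 2.5 + 4.7 = 24.9.
Posterior ∝ λ^7e^(−6λ) · λ^5e^(−24.9λ) = λ^12e^(−30.9λ), i.e. Gamma(13, 30.9).
Mode = (a−1)/b = 12/30.9 ≈ 0.388.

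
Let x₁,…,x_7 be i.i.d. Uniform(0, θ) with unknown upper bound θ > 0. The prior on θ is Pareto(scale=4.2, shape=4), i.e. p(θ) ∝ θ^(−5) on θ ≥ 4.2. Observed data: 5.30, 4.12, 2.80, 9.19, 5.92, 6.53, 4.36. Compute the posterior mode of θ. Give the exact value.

θ̂_MAP = 9.19

The Uniform(0, θ) likelihood is θ^(−n) for θ ≥ max(xᵢ), zero otherwise. Here max(xᵢ) = 9.19.
Posterior ∝ θ^(−5) · θ^(−7) = θ^(−12) on θ ≥ max(4.2, 9.19) = 9.19.
This density is strictly decreasing in θ, so the posterior mode lies at the lower boundary of the support.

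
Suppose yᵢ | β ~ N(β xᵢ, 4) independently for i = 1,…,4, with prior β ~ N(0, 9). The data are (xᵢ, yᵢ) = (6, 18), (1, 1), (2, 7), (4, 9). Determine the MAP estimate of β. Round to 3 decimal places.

log p(β | y) = −Σ(yᵢ − βxᵢ)²/(2·4) − β²/(2·9) + const.
Setting the derivative to zero: Σxᵢ(yᵢ − βxᵢ)/4 − β/9 = 0, so β = Σxᵢyᵢ / (Σxᵢ² + σ²/τ²).
Σxᵢyᵢ = 6·18 + 1·1 + 2·7 + 4·9 = 159; Σxᵢ² = 57; σ²/τ² = 4/9.
β̂_MAP = 159 / (57 + 4/9) = 159/(517/9) = 1431/517 ≈ 2.768.

β̂_MAP = 2.768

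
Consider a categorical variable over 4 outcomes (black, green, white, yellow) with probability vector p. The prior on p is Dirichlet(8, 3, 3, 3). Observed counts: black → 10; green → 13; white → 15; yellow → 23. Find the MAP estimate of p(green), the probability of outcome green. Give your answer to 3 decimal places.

MAP estimate of p(green) = 0.203

The posterior is Dirichlet(αᵢ + nᵢ) = Dirichlet(18, 16, 18, 26).
For a Dirichlet(a₁,…,a_K) with all aᵢ > 1, the mode has j-th component (aⱼ − 1)/(Σaᵢ − K).
Here Σaᵢ = 78 and K = 4, so p(green) = (16 − 1)/(78 − 4) = 15/74 ≈ 0.203.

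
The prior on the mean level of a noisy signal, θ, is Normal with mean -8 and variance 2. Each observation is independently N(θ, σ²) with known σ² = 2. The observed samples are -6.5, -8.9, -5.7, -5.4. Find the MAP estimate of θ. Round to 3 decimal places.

θ̂_MAP = -6.900

n = 4; x̄ = ((-6.5) + (-8.9) + (-5.7) + (-5.4))/4 = -26.5/4 = -6.625.
For a Normal prior and Normal likelihood with known variance, the posterior is Normal; its mode equals its mean, the precision-weighted average.
Prior precision 1/σ₀² = 1/2 = 0.5; data precision n/σ² = 4/2 = 2.
θ̂ = (0.5·(-8) + 2·(-6.625)) / (0.5 + 2) = (-17.25)/2.5 = -6.900.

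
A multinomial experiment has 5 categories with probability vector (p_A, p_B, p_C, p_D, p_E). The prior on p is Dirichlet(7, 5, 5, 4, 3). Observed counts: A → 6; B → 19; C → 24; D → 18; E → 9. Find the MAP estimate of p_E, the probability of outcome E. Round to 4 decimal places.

The posterior is Dirichlet(αᵢ + nᵢ) = Dirichlet(13, 24, 29, 22, 12).
For a Dirichlet(a₁,…,a_K) with all aᵢ > 1, the mode has j-th component (aⱼ − 1)/(Σaᵢ − K).
Here Σaᵢ = 100 and K = 5, so p_E = (12 − 1)/(100 − 5) = 11/95 ≈ 0.1158.

MAP estimate of p_E = 0.1158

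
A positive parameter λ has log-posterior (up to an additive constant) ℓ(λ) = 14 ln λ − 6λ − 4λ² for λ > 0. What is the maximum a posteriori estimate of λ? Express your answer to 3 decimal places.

λ̂_MAP = 1.000

ℓ'(λ) = 14/λ − 6 − 8λ. Setting this to zero and multiplying by λ: 8λ² + 6λ − 14 = 0.
λ = (−6 + √(6² + 4·8·14)) / (2·8) = (−6 + √484) / 16 = (−6 + 22)/16 = 1.
ℓ''(λ) = −14/λ² − 8 < 0, confirming a maximum.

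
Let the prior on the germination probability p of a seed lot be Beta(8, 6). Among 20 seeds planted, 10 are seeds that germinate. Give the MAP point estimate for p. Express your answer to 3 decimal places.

Prior: Beta(8, 6).
Data: 10 successes in 20 trials. The binomial likelihood contributes p^10(1−p)^10, so the posterior is Beta(8+10, 6+10) = Beta(18, 16).
For Beta(a, b) with a, b > 1 the mode is (a−1)/(a+b−2) = 17/32 ≈ 0.531.

p̂_MAP = 0.531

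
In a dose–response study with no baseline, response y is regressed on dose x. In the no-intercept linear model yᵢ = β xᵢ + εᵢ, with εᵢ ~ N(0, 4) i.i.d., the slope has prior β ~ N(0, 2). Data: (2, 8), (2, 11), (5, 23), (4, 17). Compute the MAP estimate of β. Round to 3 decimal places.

β̂_MAP = 4.333

log p(β | y) = −Σ(yᵢ − βxᵢ)²/(2·4) − β²/(2·2) + const.
Setting the derivative to zero: Σxᵢ(yᵢ − βxᵢ)/4 − β/2 = 0, so β = Σxᵢyᵢ / (Σxᵢ² + σ²/τ²).
Σxᵢyᵢ = 2·8 + 2·11 + 5·23 + 4·17 = 221; Σxᵢ² = 49; σ²/τ² = 2.
β̂_MAP = 221 / (49 + 2) = 221/51 ≈ 4.333.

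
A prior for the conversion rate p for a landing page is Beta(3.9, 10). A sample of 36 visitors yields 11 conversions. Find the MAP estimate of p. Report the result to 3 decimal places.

Prior: Beta(3.9, 10).
Data: 11 successes in 36 trials. The binomial likelihood contributes p^11(1−p)^25, so the posterior is Beta(3.9+11, 10+25) = Beta(14.9, 35).
For Beta(a, b) with a, b > 1 the mode is (a−1)/(a+b−2) = 13.9/47.9 ≈ 0.290.

p̂_MAP = 0.290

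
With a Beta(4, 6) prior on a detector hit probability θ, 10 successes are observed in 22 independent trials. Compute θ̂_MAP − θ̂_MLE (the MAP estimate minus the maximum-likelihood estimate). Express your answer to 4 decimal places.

Posterior is Beta(14, 18); MAP = (14−1)/(32−2) = 13/30 ≈ 0.43333.
MLE ignores the prior: θ̂_MLE = k/n = 10/22 ≈ 0.45455.
Difference = 13/30 − 10/22 = -7/330 ≈ -0.0212.

MAP − MLE = -0.0212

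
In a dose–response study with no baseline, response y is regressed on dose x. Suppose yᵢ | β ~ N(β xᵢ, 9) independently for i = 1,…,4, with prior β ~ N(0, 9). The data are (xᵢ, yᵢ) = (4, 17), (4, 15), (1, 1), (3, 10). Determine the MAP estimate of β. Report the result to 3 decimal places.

log p(β | y) = −Σ(yᵢ − βxᵢ)²/(2·9) − β²/(2·9) + const.
Setting the derivative to zero: Σxᵢ(yᵢ − βxᵢ)/9 − β/9 = 0, so β = Σxᵢyᵢ / (Σxᵢ² + σ²/τ²).
Σxᵢyᵢ = 4·17 + 4·15 + 1·1 + 3·10 = 159; Σxᵢ² = 42; σ²/τ² = 1.
β̂_MAP = 159 / (42 + 1) = 159/43 ≈ 3.698.

β̂_MAP = 3.698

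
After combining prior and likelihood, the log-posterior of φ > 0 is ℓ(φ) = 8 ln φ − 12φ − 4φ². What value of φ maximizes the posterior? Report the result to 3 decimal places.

φ̂_MAP = 0.500

ℓ'(φ) = 8/φ − 12 − 8φ. Setting this to zero and multiplying by φ: 8φ² + 12φ − 8 = 0.
φ = (−12 + √(12² + 4·8·8)) / (2·8) = (−12 + √400) / 16 = (−12 + 20)/16 = 1/2.
ℓ''(φ) = −8/φ² − 8 < 0, confirming a maximum.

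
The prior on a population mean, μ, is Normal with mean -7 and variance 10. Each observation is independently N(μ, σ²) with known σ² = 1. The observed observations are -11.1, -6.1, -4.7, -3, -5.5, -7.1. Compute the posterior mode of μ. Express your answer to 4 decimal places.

n = 6; x̄ = ((-11.1) + (-6.1) + (-4.7) + (-3) + (-5.5) + (-7.1))/6 = -37.5/6 = -6.25.
For a Normal prior and Normal likelihood with known variance, the posterior is Normal; its mode equals its mean, the precision-weighted average.
Prior precision 1/σ₀² = 1/10 = 0.1; data precision n/σ² = 6/1 = 6.
μ̂ = (0.1·(-7) + 6·(-6.25)) / (0.1 + 6) = (-38.2)/6.1 = -382/61 ≈ -6.2623.

μ̂_MAP = -6.2623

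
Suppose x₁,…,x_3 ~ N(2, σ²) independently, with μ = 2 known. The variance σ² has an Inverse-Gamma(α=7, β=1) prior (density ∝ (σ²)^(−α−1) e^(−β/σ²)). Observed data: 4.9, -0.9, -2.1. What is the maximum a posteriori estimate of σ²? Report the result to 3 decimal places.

σ̂²_MAP = 1.875

Sum of squared deviations about the known mean: SS = (4.9−2)² + (-0.9−2)² + (-2.1−2)² = 33.63.
The Normal likelihood contributes (σ²)^(−n/2) exp(−SS/(2σ²)), so the posterior is Inverse-Gamma(α + n/2, β + SS/2) = Inverse-Gamma(8.5, 17.815).
The mode of Inverse-Gamma(a, b) is b/(a+1) = 17.815/9.5 ≈ 1.875.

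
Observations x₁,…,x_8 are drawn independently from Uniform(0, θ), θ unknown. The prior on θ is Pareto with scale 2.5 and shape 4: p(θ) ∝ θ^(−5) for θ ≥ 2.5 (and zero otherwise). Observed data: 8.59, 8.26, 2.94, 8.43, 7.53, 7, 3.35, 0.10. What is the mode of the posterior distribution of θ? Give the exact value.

θ̂_MAP = 8.59

The Uniform(0, θ) likelihood is θ^(−n) for θ ≥ max(xᵢ), zero otherwise. Here max(xᵢ) = 8.59.
Posterior ∝ θ^(−5) · θ^(−8) = θ^(−13) on θ ≥ max(2.5, 8.59) = 8.59.
This density is strictly decreasing in θ, so the posterior mode lies at the lower boundary of the support.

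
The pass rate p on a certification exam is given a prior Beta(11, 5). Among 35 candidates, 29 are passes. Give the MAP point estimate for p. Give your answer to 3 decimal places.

p̂_MAP = 0.796

Prior: Beta(11, 5).
Data: 29 successes in 35 trials. The binomial likelihood contributes p^29(1−p)^6, so the posterior is Beta(11+29, 5+6) = Beta(40, 11).
For Beta(a, b) with a, b > 1 the mode is (a−1)/(a+b−2) = 39/49 ≈ 0.796.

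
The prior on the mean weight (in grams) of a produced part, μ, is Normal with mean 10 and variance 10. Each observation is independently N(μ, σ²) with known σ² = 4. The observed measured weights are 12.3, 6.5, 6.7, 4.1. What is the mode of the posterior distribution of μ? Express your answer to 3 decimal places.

n = 4; x̄ = (12.3 + 6.5 + 6.7 + 4.1)/4 = 29.6/4 = 7.4.
For a Normal prior and Normal likelihood with known variance, the posterior is Normal; its mode equals its mean, the precision-weighted average.
Prior precision 1/σ₀² = 1/10 = 0.1; data precision n/σ² = 4/4 = 1.
μ̂ = (0.1·10 + 1·7.4) / (0.1 + 1) = 8.4/1.1 = 84/11 ≈ 7.636.

μ̂_MAP = 7.636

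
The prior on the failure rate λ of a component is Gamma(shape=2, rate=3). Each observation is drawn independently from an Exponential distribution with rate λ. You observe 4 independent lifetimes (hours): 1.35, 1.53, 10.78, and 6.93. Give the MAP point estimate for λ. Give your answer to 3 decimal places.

The Exponential(rate=λ) likelihood is ∝ λ^n e^(−λΣtᵢ). Here n = 4 and Σtᵢ = 1.35 + 1.53 + 10.78 + 6.93 = 20.59.
Posterior ∝ λe^(−3λ) · λ^4e^(−20.59λ) = λ^5e^(−23.59λ), i.e. Gamma(6, 23.59).
Mode = (a−1)/b = 5/23.59 ≈ 0.212.

λ̂_MAP = 0.212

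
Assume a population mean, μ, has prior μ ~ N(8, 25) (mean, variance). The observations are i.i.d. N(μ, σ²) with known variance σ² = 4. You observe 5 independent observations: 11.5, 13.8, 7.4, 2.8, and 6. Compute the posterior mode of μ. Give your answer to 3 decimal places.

n = 5; x̄ = (11.5 + 13.8 + 7.4 + 2.8 + 6)/5 = 41.5/5 = 8.3.
For a Normal prior and Normal likelihood with known variance, the posterior is Normal; its mode equals its mean, the precision-weighted average.
Prior precision 1/σ₀² = 1/25 = 0.04; data precision n/σ² = 5/4 = 1.25.
μ̂ = (0.04·8 + 1.25·8.3) / (0.04 + 1.25) = 10.695/1.29 = 713/86 ≈ 8.291.

μ̂_MAP = 8.291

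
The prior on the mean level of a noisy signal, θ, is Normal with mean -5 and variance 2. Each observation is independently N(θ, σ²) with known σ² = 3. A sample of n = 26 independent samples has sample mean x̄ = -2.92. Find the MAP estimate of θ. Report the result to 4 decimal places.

θ̂_MAP = -3.0335

n = 26, x̄ = -2.92.
For a Normal prior and Normal likelihood with known variance, the posterior is Normal; its mode equals its mean, the precision-weighted average.
Prior precision 1/σ₀² = 1/2 = 0.5; data precision n/σ² = 26/3.
θ̂ = (0.5·(-5) + (26/3)·(-2.92)) / (0.5 + 26/3) = (-4171/150)/(55/6) = -4171/1375 ≈ -3.0335.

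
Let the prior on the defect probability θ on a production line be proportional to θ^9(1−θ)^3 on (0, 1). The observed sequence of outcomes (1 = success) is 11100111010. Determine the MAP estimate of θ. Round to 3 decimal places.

The prior density ∝ θ^9(1−θ)^3 is the kernel of Beta(10, 4).
Data: 7 successes in 11 trials (from the sequence). The binomial likelihood contributes θ^7(1−θ)^4, so the posterior is Beta(10+7, 4+4) = Beta(17, 8).
For Beta(a, b) with a, b > 1 the mode is (a−1)/(a+b−2) = 16/23 ≈ 0.696.

θ̂_MAP = 0.696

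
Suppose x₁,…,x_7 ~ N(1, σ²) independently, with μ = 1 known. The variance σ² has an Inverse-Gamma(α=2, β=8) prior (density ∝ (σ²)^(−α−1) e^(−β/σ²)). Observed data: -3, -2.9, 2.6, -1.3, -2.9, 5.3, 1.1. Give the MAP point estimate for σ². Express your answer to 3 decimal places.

Sum of squared deviations about the known mean: SS = (-3−1)² + (-2.9−1)² + (2.6−1)² + (-1.3−1)² + (-2.9−1)² + (5.3−1)² + (1.1−1)² = 72.77.
The Normal likelihood contributes (σ²)^(−n/2) exp(−SS/(2σ²)), so the posterior is Inverse-Gamma(α + n/2, β + SS/2) = Inverse-Gamma(5.5, 44.385).
The mode of Inverse-Gamma(a, b) is b/(a+1) = 44.385/6.5 ≈ 6.828.

σ̂²_MAP = 6.828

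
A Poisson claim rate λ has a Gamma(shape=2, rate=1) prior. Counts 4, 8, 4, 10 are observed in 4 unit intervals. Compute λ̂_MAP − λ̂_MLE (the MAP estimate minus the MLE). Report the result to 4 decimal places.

Σxᵢ = 26. Posterior is Gamma(28, 5); MAP = (28−1)/5 = 27/5 ≈ 5.40000.
MLE = x̄ = 26/4 ≈ 6.50000.
Difference = 27/5 − 26/4 = -11/10 ≈ -1.1000.

MAP − MLE = -1.1000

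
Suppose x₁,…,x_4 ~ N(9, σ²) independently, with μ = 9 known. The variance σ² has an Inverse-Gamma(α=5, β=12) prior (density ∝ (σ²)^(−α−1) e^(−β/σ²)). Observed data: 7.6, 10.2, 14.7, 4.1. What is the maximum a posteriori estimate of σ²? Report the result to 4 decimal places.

Sum of squared deviations about the known mean: SS = (7.6−9)² + (10.2−9)² + (14.7−9)² + (4.1−9)² = 59.9.
The Normal likelihood contributes (σ²)^(−n/2) exp(−SS/(2σ²)), so the posterior is Inverse-Gamma(α + n/2, β + SS/2) = Inverse-Gamma(7, 41.95).
The mode of Inverse-Gamma(a, b) is b/(a+1) = 41.95/8 ≈ 5.2438.

σ̂²_MAP = 5.2438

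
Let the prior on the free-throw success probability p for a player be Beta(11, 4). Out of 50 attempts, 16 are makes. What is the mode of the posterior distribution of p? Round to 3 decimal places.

Prior: Beta(11, 4).
Data: 16 successes in 50 trials. The binomial likelihood contributes p^16(1−p)^34, so the posterior is Beta(11+16, 4+34) = Beta(27, 38).
For Beta(a, b) with a, b > 1 the mode is (a−1)/(a+b−2) = 26/63 ≈ 0.413.

p̂_MAP = 0.413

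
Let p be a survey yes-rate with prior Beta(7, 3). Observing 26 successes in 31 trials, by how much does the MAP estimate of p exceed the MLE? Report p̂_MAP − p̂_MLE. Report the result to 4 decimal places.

MAP − MLE = -0.0182

Posterior is Beta(33, 8); MAP = (33−1)/(41−2) = 32/39 ≈ 0.82051.
MLE ignores the prior: p̂_MLE = k/n = 26/31 ≈ 0.83871.
Difference = 32/39 − 26/31 = -22/1209 ≈ -0.0182.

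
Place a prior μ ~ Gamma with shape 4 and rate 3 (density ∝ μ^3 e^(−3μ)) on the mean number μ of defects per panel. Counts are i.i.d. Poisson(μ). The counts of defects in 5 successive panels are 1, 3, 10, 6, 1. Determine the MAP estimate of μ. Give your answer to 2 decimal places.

μ̂_MAP = 3.00

Σxᵢ = 1+3+10+6+1 = 21, with n = 5.
Posterior ∝ μ^3e^(−3μ) · μ^21e^(−5μ) = μ^24e^(−8μ), i.e. Gamma(shape=25, rate=8).
The mode of a Gamma(a, b) with a ≥ 1 (shape–rate) is (a−1)/b = 24/8 ≈ 3.00.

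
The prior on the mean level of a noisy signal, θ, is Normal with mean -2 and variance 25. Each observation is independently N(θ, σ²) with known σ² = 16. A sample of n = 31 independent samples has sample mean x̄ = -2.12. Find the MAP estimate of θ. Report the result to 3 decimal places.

n = 31, x̄ = -2.12.
For a Normal prior and Normal likelihood with known variance, the posterior is Normal; its mode equals its mean, the precision-weighted average.
Prior precision 1/σ₀² = 1/25 = 0.04; data precision n/σ² = 31/16 = 1.9375.
θ̂ = (0.04·(-2) + 1.9375·(-2.12)) / (0.04 + 1.9375) = (-4.1875)/1.9775 = -1675/791 ≈ -2.118.

θ̂_MAP = -2.118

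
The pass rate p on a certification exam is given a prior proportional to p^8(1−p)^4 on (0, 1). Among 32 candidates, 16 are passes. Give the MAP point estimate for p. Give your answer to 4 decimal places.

p̂_MAP = 0.5455

The prior density ∝ p^8(1−p)^4 is the kernel of Beta(9, 5).
Data: 16 successes in 32 trials. The binomial likelihood contributes p^16(1−p)^16, so the posterior is Beta(9+16, 5+16) = Beta(25, 21).
For Beta(a, b) with a, b > 1 the mode is (a−1)/(a+b−2) = 24/44 ≈ 0.5455.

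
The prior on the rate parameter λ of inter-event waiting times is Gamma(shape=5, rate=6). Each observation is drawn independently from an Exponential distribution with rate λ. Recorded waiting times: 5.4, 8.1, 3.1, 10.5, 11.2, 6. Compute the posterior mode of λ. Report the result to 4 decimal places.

λ̂_MAP = 0.1988

The Exponential(rate=λ) likelihood is ∝ λ^n e^(−λΣtᵢ). Here n = 6 and Σtᵢ = 5.4 + 8.1 + 3.1 + 10.5 + 11.2 + 6 = 44.3.
Posterior ∝ λ^4e^(−6λ) · λ^6e^(−44.3λ) = λ^10e^(−50.3λ), i.e. Gamma(11, 50.3).
Mode = (a−1)/b = 10/50.3 ≈ 0.1988.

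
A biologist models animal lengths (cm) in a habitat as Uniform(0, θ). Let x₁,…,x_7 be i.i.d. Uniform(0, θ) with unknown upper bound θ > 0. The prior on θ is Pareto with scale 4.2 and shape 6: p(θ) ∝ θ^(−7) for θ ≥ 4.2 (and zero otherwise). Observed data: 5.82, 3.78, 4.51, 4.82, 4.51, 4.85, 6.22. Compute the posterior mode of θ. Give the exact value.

θ̂_MAP = 6.22

The Uniform(0, θ) likelihood is θ^(−n) for θ ≥ max(xᵢ), zero otherwise. Here max(xᵢ) = 6.22.
Posterior ∝ θ^(−7) · θ^(−7) = θ^(−14) on θ ≥ max(4.2, 6.22) = 6.22.
This density is strictly decreasing in θ, so the posterior mode lies at the lower boundary of the support.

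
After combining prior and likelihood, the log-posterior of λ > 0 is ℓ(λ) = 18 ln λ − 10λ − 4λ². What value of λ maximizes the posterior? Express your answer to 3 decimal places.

λ̂_MAP = 1.000

ℓ'(λ) = 18/λ − 10 − 8λ. Setting this to zero and multiplying by λ: 8λ² + 10λ − 18 = 0.
λ = (−10 + √(10² + 4·8·18)) / (2·8) = (−10 + √676) / 16 = (−10 + 26)/16 = 1.
ℓ''(λ) = −18/λ² − 8 < 0, confirming a maximum.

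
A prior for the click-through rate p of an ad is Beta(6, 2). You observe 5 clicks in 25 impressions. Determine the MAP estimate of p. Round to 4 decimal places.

p̂_MAP = 0.3226

Prior: Beta(6, 2).
Data: 5 successes in 25 trials. The binomial likelihood contributes p^5(1−p)^20, so the posterior is Beta(6+5, 2+20) = Beta(11, 22).
For Beta(a, b) with a, b > 1 the mode is (a−1)/(a+b−2) = 10/31 ≈ 0.3226.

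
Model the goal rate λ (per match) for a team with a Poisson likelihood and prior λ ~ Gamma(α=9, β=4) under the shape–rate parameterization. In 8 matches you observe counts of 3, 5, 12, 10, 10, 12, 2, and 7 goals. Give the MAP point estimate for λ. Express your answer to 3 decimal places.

λ̂_MAP = 5.750

Σxᵢ = 3+5+12+10+10+12+2+7 = 61, with n = 8.
Posterior ∝ λ^8e^(−4λ) · λ^61e^(−8λ) = λ^69e^(−12λ), i.e. Gamma(shape=70, rate=12).
The mode of a Gamma(a, b) with a ≥ 1 (shape–rate) is (a−1)/b = 69/12 ≈ 5.750.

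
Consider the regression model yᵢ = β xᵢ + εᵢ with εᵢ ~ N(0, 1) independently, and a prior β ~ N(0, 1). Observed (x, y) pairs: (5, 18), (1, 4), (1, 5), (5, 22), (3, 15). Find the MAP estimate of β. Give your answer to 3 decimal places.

β̂_MAP = 4.097

log p(β | y) = −Σ(yᵢ − βxᵢ)²/(2·1) − β²/(2·1) + const.
Setting the derivative to zero: Σxᵢ(yᵢ − βxᵢ)/1 − β/1 = 0, so β = Σxᵢyᵢ / (Σxᵢ² + σ²/τ²).
Σxᵢyᵢ = 5·18 + 1·4 + 1·5 + 5·22 + 3·15 = 254; Σxᵢ² = 61; σ²/τ² = 1.
β̂_MAP = 254 / (61 + 1) = 254/62 ≈ 4.097.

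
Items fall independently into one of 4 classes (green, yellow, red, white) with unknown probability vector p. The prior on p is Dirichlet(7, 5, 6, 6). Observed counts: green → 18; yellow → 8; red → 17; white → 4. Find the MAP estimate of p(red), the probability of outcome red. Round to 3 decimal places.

MAP estimate of p(red) = 0.328

The posterior is Dirichlet(αᵢ + nᵢ) = Dirichlet(25, 13, 23, 10).
For a Dirichlet(a₁,…,a_K) with all aᵢ > 1, the mode has j-th component (aⱼ − 1)/(Σaᵢ − K).
Here Σaᵢ = 71 and K = 4, so p(red) = (23 − 1)/(71 − 4) = 22/67 ≈ 0.328.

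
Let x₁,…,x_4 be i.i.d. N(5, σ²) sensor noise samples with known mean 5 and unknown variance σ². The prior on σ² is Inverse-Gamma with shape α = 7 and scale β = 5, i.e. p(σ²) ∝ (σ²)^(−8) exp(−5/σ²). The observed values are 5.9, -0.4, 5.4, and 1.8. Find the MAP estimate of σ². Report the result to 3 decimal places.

Sum of squared deviations about the known mean: SS = (5.9−5)² + (-0.4−5)² + (5.4−5)² + (1.8−5)² = 40.37.
The Normal likelihood contributes (σ²)^(−n/2) exp(−SS/(2σ²)), so the posterior is Inverse-Gamma(α + n/2, β + SS/2) = Inverse-Gamma(9, 25.185).
The mode of Inverse-Gamma(a, b) is b/(a+1) = 25.185/10 ≈ 2.519.

σ̂²_MAP = 2.519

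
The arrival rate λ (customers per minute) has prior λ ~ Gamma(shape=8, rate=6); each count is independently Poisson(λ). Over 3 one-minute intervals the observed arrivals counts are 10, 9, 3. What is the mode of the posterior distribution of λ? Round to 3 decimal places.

λ̂_MAP = 3.222

Σxᵢ = 10+9+3 = 22, with n = 3.
Posterior ∝ λ^7e^(−6λ) · λ^22e^(−3λ) = λ^29e^(−9λ), i.e. Gamma(shape=30, rate=9).
The mode of a Gamma(a, b) with a ≥ 1 (shape–rate) is (a−1)/b = 29/9 ≈ 3.222.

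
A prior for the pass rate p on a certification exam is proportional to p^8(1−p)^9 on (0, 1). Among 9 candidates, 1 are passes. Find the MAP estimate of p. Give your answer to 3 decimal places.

p̂_MAP = 0.346

The prior density ∝ p^8(1−p)^9 is the kernel of Beta(9, 10).
Data: 1 success in 9 trials. The binomial likelihood contributes p(1−p)^8, so the posterior is Beta(9+1, 10+8) = Beta(10, 18).
For Beta(a, b) with a, b > 1 the mode is (a−1)/(a+b−2) = 9/26 ≈ 0.346.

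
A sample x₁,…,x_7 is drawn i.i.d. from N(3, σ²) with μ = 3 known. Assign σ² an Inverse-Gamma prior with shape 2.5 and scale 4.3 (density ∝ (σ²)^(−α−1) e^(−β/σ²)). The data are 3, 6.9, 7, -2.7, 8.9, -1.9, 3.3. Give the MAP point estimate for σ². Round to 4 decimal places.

Sum of squared deviations about the known mean: SS = (3−3)² + (6.9−3)² + (7−3)² + (-2.7−3)² + (8.9−3)² + (-1.9−3)² + (3.3−3)² = 122.61.
The Normal likelihood contributes (σ²)^(−n/2) exp(−SS/(2σ²)), so the posterior is Inverse-Gamma(α + n/2, β + SS/2) = Inverse-Gamma(6, 65.605).
The mode of Inverse-Gamma(a, b) is b/(a+1) = 65.605/7 ≈ 9.3721.

σ̂²_MAP = 9.3721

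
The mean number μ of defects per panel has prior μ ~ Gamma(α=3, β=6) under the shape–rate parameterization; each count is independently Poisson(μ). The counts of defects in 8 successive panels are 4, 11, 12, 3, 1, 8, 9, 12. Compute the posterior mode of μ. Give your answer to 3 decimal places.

μ̂_MAP = 4.429

Σxᵢ = 4+11+12+3+1+8+9+12 = 60, with n = 8.
Posterior ∝ μ^2e^(−6μ) · μ^60e^(−8μ) = μ^62e^(−14μ), i.e. Gamma(shape=63, rate=14).
The mode of a Gamma(a, b) with a ≥ 1 (shape–rate) is (a−1)/b = 62/14 ≈ 4.429.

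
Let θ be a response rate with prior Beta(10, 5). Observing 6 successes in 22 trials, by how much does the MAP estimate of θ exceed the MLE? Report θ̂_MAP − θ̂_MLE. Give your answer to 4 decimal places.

Posterior is Beta(16, 21); MAP = (16−1)/(37−2) = 15/35 ≈ 0.42857.
MLE ignores the prior: θ̂_MLE = k/n = 6/22 ≈ 0.27273.
Difference = 15/35 − 6/22 = 12/77 ≈ 0.1558.

MAP − MLE = 0.1558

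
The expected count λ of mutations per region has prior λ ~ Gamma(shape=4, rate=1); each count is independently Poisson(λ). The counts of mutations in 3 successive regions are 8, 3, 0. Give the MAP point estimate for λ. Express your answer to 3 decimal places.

λ̂_MAP = 3.500

Σxᵢ = 8+3+0 = 11, with n = 3.
Posterior ∝ λ^3e^(−1λ) · λ^11e^(−3λ) = λ^14e^(−4λ), i.e. Gamma(shape=15, rate=4).
The mode of a Gamma(a, b) with a ≥ 1 (shape–rate) is (a−1)/b = 14/4 ≈ 3.500.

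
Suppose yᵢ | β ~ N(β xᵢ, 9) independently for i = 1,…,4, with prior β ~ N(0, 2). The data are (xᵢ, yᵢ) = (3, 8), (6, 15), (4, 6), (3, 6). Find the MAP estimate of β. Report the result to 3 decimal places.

β̂_MAP = 2.094

log p(β | y) = −Σ(yᵢ − βxᵢ)²/(2·9) − β²/(2·2) + const.
Setting the derivative to zero: Σxᵢ(yᵢ − βxᵢ)/9 − β/2 = 0, so β = Σxᵢyᵢ / (Σxᵢ² + σ²/τ²).
Σxᵢyᵢ = 3·8 + 6·15 + 4·6 + 3·6 = 156; Σxᵢ² = 70; σ²/τ² = 4.5.
β̂_MAP = 156 / (70 + 4.5) = 156/74.5 ≈ 2.094.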